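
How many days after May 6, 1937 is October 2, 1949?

4532

May 6, 1937 → May 6, 1938: 365 days.
May 6, 1938 → May 6, 1939: 365 days.
May 6, 1939 → May 6, 1940: 366 days (Feb 29, 1940 is in that span).
May 6, 1940 → May 6, 1941: 365 days.
May 6, 1941 → May 6, 1942: 365 days.
May 6, 1942 → May 6, 1943: 365 days.
May 6, 1943 → May 6, 1944: 366 days (Feb 29, 1944 is in that span).
May 6, 1944 → May 6, 1945: 365 days.
May 6, 1945 → May 6, 1946: 365 days.
May 6, 1946 → May 6, 1947: 365 days.
May 6, 1947 → May 6, 1948: 366 days (Feb 29, 1948 is in that span).
May 6, 1948 → May 6, 1949: 365 days.
May 6, 1949 → Jun 6, 1949: 31 days (May has 31).
Jun 6, 1949 → Jul 6, 1949: 30 days (June has 30).
Jul 6, 1949 → Aug 6, 1949: 31 days (July has 31).
Aug 6, 1949 → Sep 6, 1949: 31 days (August has 31).
Sep 6, 1949 → Oct 2, 1949: 26 days.
Total: 4532 days.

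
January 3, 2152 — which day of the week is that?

Monday

Doomsday rule: the anchor day for the 2100s is Sunday. For year 52: 52÷12 = 4 r 4, and 4÷4 = 1, so 4+4+1 = 9.
Sunday + 9 ≡ Tuesday — that's 2152's doomsday.
In January the doomsday date is Jan 4 (2152 is a leap year (divisible by 4)).
Jan 3 is 1 day before Jan 4; 1 mod 7 = 1, so Tuesday − 1 = Monday.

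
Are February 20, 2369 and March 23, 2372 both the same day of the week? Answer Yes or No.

From Feb 20, 2369 to Mar 23, 2372 is 1127 days.
1127 mod 7 = 0, so they are the same weekday.
(Feb 20, 2369 is a Thursday; Mar 23, 2372 is a Thursday.)

Yes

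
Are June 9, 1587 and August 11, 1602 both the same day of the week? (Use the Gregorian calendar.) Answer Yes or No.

From Jun 9, 1587 to Aug 11, 1602 is 5542 days.
5542 mod 7 = 5, so they are different weekdays.
(Jun 9, 1587 is a Tuesday; Aug 11, 1602 is a Sunday.)

No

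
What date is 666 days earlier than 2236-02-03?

−365 (one year) → Feb 3, 2235 (301 left).
−3 → Jan 31, 2235 (end of Jan, 31 days; 298 left).
−31 → Dec 31, 2234 (end of Dec, 31 days; 267 left).
−31 → Nov 30, 2234 (end of Nov, 30 days; 236 left).
−30 → Oct 31, 2234 (end of Oct, 31 days; 206 left).
−31 → Sep 30, 2234 (end of Sep, 30 days; 175 left).
−30 → Aug 31, 2234 (end of Aug, 31 days; 145 left).
−31 → Jul 31, 2234 (end of Jul, 31 days; 114 left).
−31 → Jun 30, 2234 (end of Jun, 30 days; 83 left).
−30 → May 31, 2234 (end of May, 31 days; 53 left).
−31 → Apr 30, 2234 (end of Apr, 30 days; 22 left).
−22 → Apr 8, 2234.

April 8, 2234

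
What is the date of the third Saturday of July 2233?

July 1, 2233 is a Monday.
The first Saturday is therefore July 6 (5 days later).
The third Saturday is 6 + 2×7 = July 20.

July 20, 2233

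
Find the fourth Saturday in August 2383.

August 1, 2383 is a Monday.
The first Saturday is therefore August 6 (5 days later).
The fourth Saturday is 6 + 3×7 = August 27.

August 27, 2383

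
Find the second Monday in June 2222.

June 10, 2222

June 1, 2222 is a Saturday.
The first Monday is therefore June 3 (2 days later).
The second Monday is 3 + 1×7 = June 10.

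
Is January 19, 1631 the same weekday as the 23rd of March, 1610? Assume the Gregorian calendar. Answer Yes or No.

No

From Mar 23, 1610 to Jan 19, 1631 is 7607 days.
7607 mod 7 = 5, so they are different weekdays.
(Mar 23, 1610 is a Tuesday; Jan 19, 1631 is a Sunday.)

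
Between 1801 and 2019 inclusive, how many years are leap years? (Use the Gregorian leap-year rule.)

53

Multiples of 4 in [1801,2019]: 54.
Of those, multiples of 100: 2 (not leap unless ÷400).
Multiples of 400: 1.
Leap years = 54 − 2 + 1 = 53.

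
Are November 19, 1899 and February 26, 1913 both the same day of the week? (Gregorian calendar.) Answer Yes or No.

From Nov 19, 1899 to Feb 26, 1913 is 4847 days.
4847 mod 7 = 3, so they are different weekdays.
(Nov 19, 1899 is a Sunday; Feb 26, 1913 is a Wednesday.)

No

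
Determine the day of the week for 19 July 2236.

Tuesday

Doomsday rule: the anchor day for the 2200s is Friday. For year 36: 36÷12 = 3 r 0, and 0÷4 = 0, so 3+0+0 = 3.
Friday + 3 ≡ Monday — that's 2236's doomsday.
In July the doomsday date is Jul 11.
Jul 19 is 8 days after Jul 11; 8 mod 7 = 1, so Monday + 1 = Tuesday.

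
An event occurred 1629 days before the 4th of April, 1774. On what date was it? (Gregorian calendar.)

−365 (one year) → Apr 4, 1773 (1264 left).
−365 (one year) → Apr 4, 1772 (899 left).
−366 (one year; includes Feb 29, 1772) → Apr 4, 1771 (533 left).
−365 (one year) → Apr 4, 1770 (168 left).
−4 → Mar 31, 1770 (end of Mar, 31 days; 164 left).
−31 → Feb 28, 1770 (end of Feb, 28 days; 133 left).
−28 → Jan 31, 1770 (end of Jan, 31 days; 105 left).
−31 → Dec 31, 1769 (end of Dec, 31 days; 74 left).
−31 → Nov 30, 1769 (end of Nov, 30 days; 43 left).
−30 → Oct 31, 1769 (end of Oct, 31 days; 13 left).
−13 → Oct 18, 1769.

October 18, 1769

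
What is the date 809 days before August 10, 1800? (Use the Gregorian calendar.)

May 23, 1798

−365 (one year) → Aug 10, 1799 (444 left).
−365 (one year) → Aug 10, 1798 (79 left).
−10 → Jul 31, 1798 (end of Jul, 31 days; 69 left).
−31 → Jun 30, 1798 (end of Jun, 30 days; 38 left).
−30 → May 31, 1798 (end of May, 31 days; 8 left).
−8 → May 23, 1798.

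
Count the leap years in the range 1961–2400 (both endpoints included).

107

Multiples of 4 in [1961,2400]: 110.
Of those, multiples of 100: 5 (not leap unless ÷400).
Multiples of 400: 2.
Leap years = 110 − 5 + 2 = 107.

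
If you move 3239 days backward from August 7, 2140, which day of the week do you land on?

Tuesday

First find the weekday of Aug 7, 2140. Doomsday rule: the anchor day for the 2100s is Sunday. For year 40: 40÷12 = 3 r 4, and 4÷4 = 1, so 3+4+1 = 8.
Sunday + 8 ≡ Monday — that's 2140's doomsday.
In August the doomsday date is Aug 8.
Aug 7 is 1 day before Aug 8; 1 mod 7 = 1, so Monday − 1 = Sunday.
3239 mod 7 = 5, so 3239 days before a Sunday is Sunday − 5 = Tuesday.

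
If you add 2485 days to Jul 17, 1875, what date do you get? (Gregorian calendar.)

+366 (one year; includes Feb 29, 1876) → Jul 17, 1876 (2119 left).
+365 (one year) → Jul 17, 1877 (1754 left).
+365 (one year) → Jul 17, 1878 (1389 left).
+365 (one year) → Jul 17, 1879 (1024 left).
+366 (one year; includes Feb 29, 1880) → Jul 17, 1880 (658 left).
+365 (one year) → Jul 17, 1881 (293 left).
Jul has 31 days: +15 → Aug 1, 1881 (278 left).
Aug has 31 days: +31 → Sep 1, 1881 (247 left).
Sep has 30 days: +30 → Oct 1, 1881 (217 left).
Oct has 31 days: +31 → Nov 1, 1881 (186 left).
Nov has 30 days: +30 → Dec 1, 1881 (156 left).
Dec has 31 days: +31 → Jan 1, 1882 (125 left).
Jan has 31 days: +31 → Feb 1, 1882 (94 left).
Feb has 28 days: +28 → Mar 1, 1882 (66 left).
Mar has 31 days: +31 → Apr 1, 1882 (35 left).
Apr has 30 days: +30 → May 1, 1882 (5 left).
+5 → May 6, 1882.

May 6, 1882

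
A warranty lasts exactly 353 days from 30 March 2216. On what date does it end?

Mar has 31 days: +2 → Apr 1, 2216 (351 left).
Apr has 30 days: +30 → May 1, 2216 (321 left).
May has 31 days: +31 → Jun 1, 2216 (290 left).
Jun has 30 days: +30 → Jul 1, 2216 (260 left).
Jul has 31 days: +31 → Aug 1, 2216 (229 left).
Aug has 31 days: +31 → Sep 1, 2216 (198 left).
Sep has 30 days: +30 → Oct 1, 2216 (168 left).
Oct has 31 days: +31 → Nov 1, 2216 (137 left).
Nov has 30 days: +30 → Dec 1, 2216 (107 left).
Dec has 31 days: +31 → Jan 1, 2217 (76 left).
Jan has 31 days: +31 → Feb 1, 2217 (45 left).
Feb has 28 days: +28 → Mar 1, 2217 (17 left).
+17 → Mar 18, 2217.

March 18, 2217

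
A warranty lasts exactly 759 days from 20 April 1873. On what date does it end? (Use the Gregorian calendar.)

+365 (one year) → Apr 20, 1874 (394 left).
Apr has 30 days: +11 → May 1, 1874 (383 left).
May has 31 days: +31 → Jun 1, 1874 (352 left).
Jun has 30 days: +30 → Jul 1, 1874 (322 left).
Jul has 31 days: +31 → Aug 1, 1874 (291 left).
Aug has 31 days: +31 → Sep 1, 1874 (260 left).
Sep has 30 days: +30 → Oct 1, 1874 (230 left).
Oct has 31 days: +31 → Nov 1, 1874 (199 left).
Nov has 30 days: +30 → Dec 1, 1874 (169 left).
Dec has 31 days: +31 → Jan 1, 1875 (138 left).
Jan has 31 days: +31 → Feb 1, 1875 (107 left).
Feb has 28 days: +28 → Mar 1, 1875 (79 left).
Mar has 31 days: +31 → Apr 1, 1875 (48 left).
Apr has 30 days: +30 → May 1, 1875 (18 left).
+18 → May 19, 1875.

May 19, 1875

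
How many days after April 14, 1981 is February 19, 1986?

Apr 14, 1981 → Apr 14, 1982: 365 days.
Apr 14, 1982 → Apr 14, 1983: 365 days.
Apr 14, 1983 → Apr 14, 1984: 366 days (Feb 29, 1984 is in that span).
Apr 14, 1984 → Apr 14, 1985: 365 days.
Apr 14, 1985 → May 14, 1985: 30 days (April has 30).
May 14, 1985 → Jun 14, 1985: 31 days (May has 31).
Jun 14, 1985 → Jul 14, 1985: 30 days (June has 30).
Jul 14, 1985 → Aug 14, 1985: 31 days (July has 31).
Aug 14, 1985 → Sep 14, 1985: 31 days (August has 31).
Sep 14, 1985 → Oct 14, 1985: 30 days (September has 30).
Oct 14, 1985 → Nov 14, 1985: 31 days (October has 31).
Nov 14, 1985 → Dec 14, 1985: 30 days (November has 30).
Dec 14, 1985 → Jan 14, 1986: 31 days (December has 31).
Jan 14, 1986 → Feb 14, 1986: 31 days (January has 31).
Feb 14, 1986 → Feb 19, 1986: 5 days.
Total: 1772 days.

1772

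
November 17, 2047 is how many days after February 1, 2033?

5402

Feb 1, 2033 → Feb 1, 2034: 365 days.
Feb 1, 2034 → Feb 1, 2035: 365 days.
Feb 1, 2035 → Feb 1, 2036: 365 days.
Feb 1, 2036 → Feb 1, 2037: 366 days (Feb 29, 2036 is in that span).
Feb 1, 2037 → Feb 1, 2038: 365 days.
Feb 1, 2038 → Feb 1, 2039: 365 days.
Feb 1, 2039 → Feb 1, 2040: 365 days.
Feb 1, 2040 → Feb 1, 2041: 366 days (Feb 29, 2040 is in that span).
Feb 1, 2041 → Feb 1, 2042: 365 days.
Feb 1, 2042 → Feb 1, 2043: 365 days.
Feb 1, 2043 → Feb 1, 2044: 365 days.
Feb 1, 2044 → Feb 1, 2045: 366 days (Feb 29, 2044 is in that span).
Feb 1, 2045 → Feb 1, 2046: 365 days.
Feb 1, 2046 → Feb 1, 2047: 365 days.
Feb 1, 2047 → Mar 1, 2047: 28 days (February has 28).
Mar 1, 2047 → Apr 1, 2047: 31 days (March has 31).
Apr 1, 2047 → May 1, 2047: 30 days (April has 30).
May 1, 2047 → Jun 1, 2047: 31 days (May has 31).
Jun 1, 2047 → Jul 1, 2047: 30 days (June has 30).
Jul 1, 2047 → Aug 1, 2047: 31 days (July has 31).
Aug 1, 2047 → Sep 1, 2047: 31 days (August has 31).
Sep 1, 2047 → Oct 1, 2047: 30 days (September has 30).
Oct 1, 2047 → Nov 1, 2047: 31 days (October has 31).
Nov 1, 2047 → Nov 17, 2047: 16 days.
Total: 5402 days.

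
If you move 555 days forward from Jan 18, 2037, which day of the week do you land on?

Tuesday

First find the weekday of Jan 18, 2037. Doomsday rule: the anchor day for the 2000s is Tuesday. For year 37: 37÷12 = 3 r 1, and 1÷4 = 0, so 3+1+0 = 4.
Tuesday + 4 ≡ Saturday — that's 2037's doomsday.
In January the doomsday date is Jan 3 (2037 is not a leap year).
Jan 18 is 15 days after Jan 3; 15 mod 7 = 1, so Saturday + 1 = Sunday.
555 mod 7 = 2, so 555 days after a Sunday is Sunday + 2 = Tuesday.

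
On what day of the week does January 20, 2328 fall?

Doomsday rule: the anchor day for the 2300s is Wednesday. For year 28: 28÷12 = 2 r 4, and 4÷4 = 1, so 2+4+1 = 7.
Wednesday + 7 ≡ Wednesday — that's 2328's doomsday.
In January the doomsday date is Jan 4 (2328 is a leap year (divisible by 4)).
Jan 20 is 16 days after Jan 4; 16 mod 7 = 2, so Wednesday + 2 = Friday.

Friday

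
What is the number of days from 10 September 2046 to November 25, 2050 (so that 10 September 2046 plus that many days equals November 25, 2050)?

Sep 10, 2046 → Sep 10, 2047: 365 days.
Sep 10, 2047 → Sep 10, 2048: 366 days (Feb 29, 2048 is in that span).
Sep 10, 2048 → Sep 10, 2049: 365 days.
Sep 10, 2049 → Sep 10, 2050: 365 days.
Sep 10, 2050 → Oct 10, 2050: 30 days (September has 30).
Oct 10, 2050 → Nov 10, 2050: 31 days (October has 31).
Nov 10, 2050 → Nov 25, 2050: 15 days.
Total: 1537 days.

1537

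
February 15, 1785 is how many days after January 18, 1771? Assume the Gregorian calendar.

5142

Jan 18, 1771 → Jan 18, 1772: 365 days.
Jan 18, 1772 → Jan 18, 1773: 366 days (Feb 29, 1772 is in that span).
Jan 18, 1773 → Jan 18, 1774: 365 days.
Jan 18, 1774 → Jan 18, 1775: 365 days.
Jan 18, 1775 → Jan 18, 1776: 365 days.
Jan 18, 1776 → Jan 18, 1777: 366 days (Feb 29, 1776 is in that span).
Jan 18, 1777 → Jan 18, 1778: 365 days.
Jan 18, 1778 → Jan 18, 1779: 365 days.
Jan 18, 1779 → Jan 18, 1780: 365 days.
Jan 18, 1780 → Jan 18, 1781: 366 days (Feb 29, 1780 is in that span).
Jan 18, 1781 → Jan 18, 1782: 365 days.
Jan 18, 1782 → Jan 18, 1783: 365 days.
Jan 18, 1783 → Jan 18, 1784: 365 days.
Jan 18, 1784 → Feb 18, 1784: 31 days (January has 31).
Feb 18, 1784 → Mar 18, 1784: 29 days (February has 29).
Mar 18, 1784 → Apr 18, 1784: 31 days (March has 31).
Apr 18, 1784 → May 18, 1784: 30 days (April has 30).
May 18, 1784 → Jun 18, 1784: 31 days (May has 31).
Jun 18, 1784 → Jul 18, 1784: 30 days (June has 30).
Jul 18, 1784 → Aug 18, 1784: 31 days (July has 31).
Aug 18, 1784 → Sep 18, 1784: 31 days (August has 31).
Sep 18, 1784 → Oct 18, 1784: 30 days (September has 30).
Oct 18, 1784 → Nov 18, 1784: 31 days (October has 31).
Nov 18, 1784 → Dec 18, 1784: 30 days (November has 30).
Dec 18, 1784 → Jan 18, 1785: 31 days (December has 31).
Jan 18, 1785 → Feb 15, 1785: 28 days.
Total: 5142 days.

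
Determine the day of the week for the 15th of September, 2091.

Doomsday rule: the anchor day for the 2000s is Tuesday. For year 91: 91÷12 = 7 r 7, and 7÷4 = 1, so 7+7+1 = 15.
Tuesday + 15 ≡ Wednesday — that's 2091's doomsday.
In September the doomsday date is Sep 5.
Sep 15 is 10 days after Sep 5; 10 mod 7 = 3, so Wednesday + 3 = Saturday.

Saturday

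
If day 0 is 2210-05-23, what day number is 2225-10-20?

May 23, 2210 → May 23, 2211: 365 days.
May 23, 2211 → May 23, 2212: 366 days (Feb 29, 2212 is in that span).
May 23, 2212 → May 23, 2213: 365 days.
May 23, 2213 → May 23, 2214: 365 days.
May 23, 2214 → May 23, 2215: 365 days.
May 23, 2215 → May 23, 2216: 366 days (Feb 29, 2216 is in that span).
May 23, 2216 → May 23, 2217: 365 days.
May 23, 2217 → May 23, 2218: 365 days.
May 23, 2218 → May 23, 2219: 365 days.
May 23, 2219 → May 23, 2220: 366 days (Feb 29, 2220 is in that span).
May 23, 2220 → May 23, 2221: 365 days.
May 23, 2221 → May 23, 2222: 365 days.
May 23, 2222 → May 23, 2223: 365 days.
May 23, 2223 → May 23, 2224: 366 days (Feb 29, 2224 is in that span).
May 23, 2224 → May 23, 2225: 365 days.
May 23, 2225 → Jun 23, 2225: 31 days (May has 31).
Jun 23, 2225 → Jul 23, 2225: 30 days (June has 30).
Jul 23, 2225 → Aug 23, 2225: 31 days (July has 31).
Aug 23, 2225 → Sep 23, 2225: 31 days (August has 31).
Sep 23, 2225 → Oct 20, 2225: 27 days.
Total: 5629 days.

5629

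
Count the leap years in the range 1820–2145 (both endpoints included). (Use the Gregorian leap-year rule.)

80

Multiples of 4 in [1820,2145]: 82.
Of those, multiples of 100: 3 (not leap unless ÷400).
Multiples of 400: 1.
Leap years = 82 − 3 + 1 = 80.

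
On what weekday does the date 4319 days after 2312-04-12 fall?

Apr 12, 2312 is a Friday.
4319 mod 7 = 0, so 4319 days after a Friday is Friday + 0 = Friday.

Friday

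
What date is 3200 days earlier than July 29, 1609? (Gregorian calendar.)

−365 (one year) → Jul 29, 1608 (2835 left).
−366 (one year; includes Feb 29, 1608) → Jul 29, 1607 (2469 left).
−365 (one year) → Jul 29, 1606 (2104 left).
−365 (one year) → Jul 29, 1605 (1739 left).
−365 (one year) → Jul 29, 1604 (1374 left).
−366 (one year; includes Feb 29, 1604) → Jul 29, 1603 (1008 left).
−365 (one year) → Jul 29, 1602 (643 left).
−365 (one year) → Jul 29, 1601 (278 left).
−29 → Jun 30, 1601 (end of Jun, 30 days; 249 left).
−30 → May 31, 1601 (end of May, 31 days; 219 left).
−31 → Apr 30, 1601 (end of Apr, 30 days; 188 left).
−30 → Mar 31, 1601 (end of Mar, 31 days; 158 left).
−31 → Feb 28, 1601 (end of Feb, 28 days; 127 left).
−28 → Jan 31, 1601 (end of Jan, 31 days; 99 left).
−31 → Dec 31, 1600 (end of Dec, 31 days; 68 left).
−31 → Nov 30, 1600 (end of Nov, 30 days; 37 left).
−30 → Oct 31, 1600 (end of Oct, 31 days; 7 left).
−7 → Oct 24, 1600.

October 24, 1600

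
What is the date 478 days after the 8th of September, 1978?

+365 (one year) → Sep 8, 1979 (113 left).
Sep has 30 days: +23 → Oct 1, 1979 (90 left).
Oct has 31 days: +31 → Nov 1, 1979 (59 left).
Nov has 30 days: +30 → Dec 1, 1979 (29 left).
+29 → Dec 30, 1979.

December 30, 1979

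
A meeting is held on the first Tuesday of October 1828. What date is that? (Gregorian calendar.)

October 7, 1828

October 1, 1828 is a Wednesday.
The first Tuesday is therefore October 7 (6 days later).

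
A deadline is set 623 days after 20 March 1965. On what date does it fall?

December 3, 1966

+365 (one year) → Mar 20, 1966 (258 left).
Mar has 31 days: +12 → Apr 1, 1966 (246 left).
Apr has 30 days: +30 → May 1, 1966 (216 left).
May has 31 days: +31 → Jun 1, 1966 (185 left).
Jun has 30 days: +30 → Jul 1, 1966 (155 left).
Jul has 31 days: +31 → Aug 1, 1966 (124 left).
Aug has 31 days: +31 → Sep 1, 1966 (93 left).
Sep has 30 days: +30 → Oct 1, 1966 (63 left).
Oct has 31 days: +31 → Nov 1, 1966 (32 left).
Nov has 30 days: +30 → Dec 1, 1966 (2 left).
+2 → Dec 3, 1966.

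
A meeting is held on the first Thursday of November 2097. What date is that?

November 7, 2097

November 1, 2097 is a Friday.
The first Thursday is therefore November 7 (6 days later).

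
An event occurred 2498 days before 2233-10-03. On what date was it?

December 1, 2226

−365 (one year) → Oct 3, 2232 (2133 left).
−366 (one year; includes Feb 29, 2232) → Oct 3, 2231 (1767 left).
−365 (one year) → Oct 3, 2230 (1402 left).
−365 (one year) → Oct 3, 2229 (1037 left).
−365 (one year) → Oct 3, 2228 (672 left).
−366 (one year; includes Feb 29, 2228) → Oct 3, 2227 (306 left).
−3 → Sep 30, 2227 (end of Sep, 30 days; 303 left).
−30 → Aug 31, 2227 (end of Aug, 31 days; 273 left).
−31 → Jul 31, 2227 (end of Jul, 31 days; 242 left).
−31 → Jun 30, 2227 (end of Jun, 30 days; 211 left).
−30 → May 31, 2227 (end of May, 31 days; 181 left).
−31 → Apr 30, 2227 (end of Apr, 30 days; 150 left).
−30 → Mar 31, 2227 (end of Mar, 31 days; 120 left).
−31 → Feb 28, 2227 (end of Feb, 28 days; 89 left).
−28 → Jan 31, 2227 (end of Jan, 31 days; 61 left).
−31 → Dec 31, 2226 (end of Dec, 31 days; 30 left).
−30 → Dec 1, 2226.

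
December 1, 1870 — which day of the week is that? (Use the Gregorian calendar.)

Doomsday rule: the anchor day for the 1800s is Friday. For year 70: 70÷12 = 5 r 10, and 10÷4 = 2, so 5+10+2 = 17.
Friday + 17 ≡ Monday — that's 1870's doomsday.
In December the doomsday date is Dec 12.
Dec 1 is 11 days before Dec 12; 11 mod 7 = 4, so Monday − 4 = Thursday.

Thursday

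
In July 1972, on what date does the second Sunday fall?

July 9, 1972

July 1, 1972 is a Saturday.
The first Sunday is therefore July 2 (1 days later).
The second Sunday is 2 + 1×7 = July 9.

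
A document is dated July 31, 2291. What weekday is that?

Doomsday rule: the anchor day for the 2200s is Friday. For year 91: 91÷12 = 7 r 7, and 7÷4 = 1, so 7+7+1 = 15.
Friday + 15 ≡ Saturday — that's 2291's doomsday.
In July the doomsday date is Jul 11.
Jul 31 is 20 days after Jul 11; 20 mod 7 = 6, so Saturday + 6 = Friday.

Friday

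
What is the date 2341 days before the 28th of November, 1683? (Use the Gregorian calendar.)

−365 (one year) → Nov 28, 1682 (1976 left).
−365 (one year) → Nov 28, 1681 (1611 left).
−365 (one year) → Nov 28, 1680 (1246 left).
−366 (one year; includes Feb 29, 1680) → Nov 28, 1679 (880 left).
−365 (one year) → Nov 28, 1678 (515 left).
−365 (one year) → Nov 28, 1677 (150 left).
−28 → Oct 31, 1677 (end of Oct, 31 days; 122 left).
−31 → Sep 30, 1677 (end of Sep, 30 days; 91 left).
−30 → Aug 31, 1677 (end of Aug, 31 days; 61 left).
−31 → Jul 31, 1677 (end of Jul, 31 days; 30 left).
−30 → Jul 1, 1677.

July 1, 1677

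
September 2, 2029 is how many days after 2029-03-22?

164

Mar 22, 2029 → Apr 22, 2029: 31 days (March has 31).
Apr 22, 2029 → May 22, 2029: 30 days (April has 30).
May 22, 2029 → Jun 22, 2029: 31 days (May has 31).
Jun 22, 2029 → Jul 22, 2029: 30 days (June has 30).
Jul 22, 2029 → Aug 22, 2029: 31 days (July has 31).
Aug 22, 2029 → Sep 2, 2029: 11 days.
Total: 164 days.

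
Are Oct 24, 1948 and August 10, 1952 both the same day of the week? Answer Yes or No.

Yes

From Oct 24, 1948 to Aug 10, 1952 is 1386 days.
1386 mod 7 = 0, so they are the same weekday.
(Oct 24, 1948 is a Sunday; Aug 10, 1952 is a Sunday.)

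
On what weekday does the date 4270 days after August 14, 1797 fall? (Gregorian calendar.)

Monday

First find the weekday of Aug 14, 1797. Doomsday rule: the anchor day for the 1700s is Sunday. For year 97: 97÷12 = 8 r 1, and 1÷4 = 0, so 8+1+0 = 9.
Sunday + 9 ≡ Tuesday — that's 1797's doomsday.
In August the doomsday date is Aug 8.
Aug 14 is 6 days after Aug 8; 6 mod 7 = 6, so Tuesday + 6 = Monday.
4270 mod 7 = 0, so 4270 days after a Monday is Monday + 0 = Monday.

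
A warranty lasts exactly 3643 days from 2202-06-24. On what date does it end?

June 14, 2212

+365 (one year) → Jun 24, 2203 (3278 left).
+366 (one year; includes Feb 29, 2204) → Jun 24, 2204 (2912 left).
+365 (one year) → Jun 24, 2205 (2547 left).
+365 (one year) → Jun 24, 2206 (2182 left).
+365 (one year) → Jun 24, 2207 (1817 left).
+366 (one year; includes Feb 29, 2208) → Jun 24, 2208 (1451 left).
+365 (one year) → Jun 24, 2209 (1086 left).
+365 (one year) → Jun 24, 2210 (721 left).
+365 (one year) → Jun 24, 2211 (356 left).
Jun has 30 days: +7 → Jul 1, 2211 (349 left).
Jul has 31 days: +31 → Aug 1, 2211 (318 left).
Aug has 31 days: +31 → Sep 1, 2211 (287 left).
Sep has 30 days: +30 → Oct 1, 2211 (257 left).
Oct has 31 days: +31 → Nov 1, 2211 (226 left).
Nov has 30 days: +30 → Dec 1, 2211 (196 left).
Dec has 31 days: +31 → Jan 1, 2212 (165 left).
Jan has 31 days: +31 → Feb 1, 2212 (134 left).
Feb has 29 days: +29 → Mar 1, 2212 (105 left).
Mar has 31 days: +31 → Apr 1, 2212 (74 left).
Apr has 30 days: +30 → May 1, 2212 (44 left).
May has 31 days: +31 → Jun 1, 2212 (13 left).
+13 → Jun 14, 2212.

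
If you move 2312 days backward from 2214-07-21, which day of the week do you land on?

Tuesday

Jul 21, 2214 is a Thursday.
2312 mod 7 = 2, so 2312 days before a Thursday is Thursday − 2 = Tuesday.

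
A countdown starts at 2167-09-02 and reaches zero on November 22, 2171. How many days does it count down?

Sep 2, 2167 → Sep 2, 2168: 366 days (Feb 29, 2168 is in that span).
Sep 2, 2168 → Sep 2, 2169: 365 days.
Sep 2, 2169 → Sep 2, 2170: 365 days.
Sep 2, 2170 → Sep 2, 2171: 365 days.
Sep 2, 2171 → Oct 2, 2171: 30 days (September has 30).
Oct 2, 2171 → Nov 2, 2171: 31 days (October has 31).
Nov 2, 2171 → Nov 22, 2171: 20 days.
Total: 1542 days.

1542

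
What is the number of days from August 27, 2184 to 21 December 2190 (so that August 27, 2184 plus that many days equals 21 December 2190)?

Aug 27, 2184 → Aug 27, 2185: 365 days.
Aug 27, 2185 → Aug 27, 2186: 365 days.
Aug 27, 2186 → Aug 27, 2187: 365 days.
Aug 27, 2187 → Aug 27, 2188: 366 days (Feb 29, 2188 is in that span).
Aug 27, 2188 → Aug 27, 2189: 365 days.
Aug 27, 2189 → Aug 27, 2190: 365 days.
Aug 27, 2190 → Sep 27, 2190: 31 days (August has 31).
Sep 27, 2190 → Oct 27, 2190: 30 days (September has 30).
Oct 27, 2190 → Nov 27, 2190: 31 days (October has 31).
Nov 27, 2190 → Dec 21, 2190: 24 days.
Total: 2307 days.

2307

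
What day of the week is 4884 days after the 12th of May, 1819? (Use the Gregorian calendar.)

Monday

First find the weekday of May 12, 1819. Doomsday rule: the anchor day for the 1800s is Friday. For year 19: 19÷12 = 1 r 7, and 7÷4 = 1, so 1+7+1 = 9.
Friday + 9 ≡ Sunday — that's 1819's doomsday.
In May the doomsday date is May 9.
May 12 is 3 days after May 9; 3 mod 7 = 3, so Sunday + 3 = Wednesday.
4884 mod 7 = 5, so 4884 days after a Wednesday is Wednesday + 5 = Monday.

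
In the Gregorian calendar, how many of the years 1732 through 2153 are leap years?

103

Multiples of 4 in [1732,2153]: 106.
Of those, multiples of 100: 4 (not leap unless ÷400).
Multiples of 400: 1.
Leap years = 106 − 4 + 1 = 103.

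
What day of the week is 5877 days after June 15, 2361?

Monday

Jun 15, 2361 is a Thursday.
5877 mod 7 = 4, so 5877 days after a Thursday is Thursday + 4 = Monday.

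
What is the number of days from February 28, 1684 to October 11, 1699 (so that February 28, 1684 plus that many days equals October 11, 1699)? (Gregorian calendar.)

Feb 28, 1684 → Feb 28, 1685: 366 days (Feb 29, 1684 is in that span).
Feb 28, 1685 → Feb 28, 1686: 365 days.
Feb 28, 1686 → Feb 28, 1687: 365 days.
Feb 28, 1687 → Feb 28, 1688: 365 days.
Feb 28, 1688 → Feb 28, 1689: 366 days (Feb 29, 1688 is in that span).
Feb 28, 1689 → Feb 28, 1690: 365 days.
Feb 28, 1690 → Feb 28, 1691: 365 days.
Feb 28, 1691 → Feb 28, 1692: 365 days.
Feb 28, 1692 → Feb 28, 1693: 366 days (Feb 29, 1692 is in that span).
Feb 28, 1693 → Feb 28, 1694: 365 days.
Feb 28, 1694 → Feb 28, 1695: 365 days.
Feb 28, 1695 → Feb 28, 1696: 365 days.
Feb 28, 1696 → Feb 28, 1697: 366 days (Feb 29, 1696 is in that span).
Feb 28, 1697 → Feb 28, 1698: 365 days.
Feb 28, 1698 → Feb 28, 1699: 365 days.
Feb 28, 1699 → Mar 28, 1699: 28 days (February has 28).
Mar 28, 1699 → Apr 28, 1699: 31 days (March has 31).
Apr 28, 1699 → May 28, 1699: 30 days (April has 30).
May 28, 1699 → Jun 28, 1699: 31 days (May has 31).
Jun 28, 1699 → Jul 28, 1699: 30 days (June has 30).
Jul 28, 1699 → Aug 28, 1699: 31 days (July has 31).
Aug 28, 1699 → Sep 28, 1699: 31 days (August has 31).
Sep 28, 1699 → Oct 11, 1699: 13 days.
Total: 5704 days.

5704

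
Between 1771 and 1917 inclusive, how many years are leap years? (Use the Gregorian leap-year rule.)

35

Multiples of 4 in [1771,1917]: 37.
Of those, multiples of 100: 2 (not leap unless ÷400).
Multiples of 400: 0.
Leap years = 37 − 2 + 0 = 35.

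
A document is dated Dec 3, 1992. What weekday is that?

Thursday

Doomsday rule: the anchor day for the 1900s is Wednesday. For year 92: 92÷12 = 7 r 8, and 8÷4 = 2, so 7+8+2 = 17.
Wednesday + 17 ≡ Saturday — that's 1992's doomsday.
In December the doomsday date is Dec 12.
Dec 3 is 9 days before Dec 12; 9 mod 7 = 2, so Saturday − 2 = Thursday.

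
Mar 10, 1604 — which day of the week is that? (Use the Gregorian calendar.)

Wednesday

Doomsday rule: the anchor day for the 1600s is Tuesday. For year 04: 4÷12 = 0 r 4, and 4÷4 = 1, so 0+4+1 = 5.
Tuesday + 5 ≡ Sunday — that's 1604's doomsday.
In March the doomsday date is Mar 14.
Mar 10 is 4 days before Mar 14; 4 mod 7 = 4, so Sunday − 4 = Wednesday.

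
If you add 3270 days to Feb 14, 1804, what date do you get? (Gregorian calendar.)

January 27, 1813

+366 (one year; includes Feb 29, 1804) → Feb 14, 1805 (2904 left).
+365 (one year) → Feb 14, 1806 (2539 left).
+365 (one year) → Feb 14, 1807 (2174 left).
+365 (one year) → Feb 14, 1808 (1809 left).
+366 (one year; includes Feb 29, 1808) → Feb 14, 1809 (1443 left).
+365 (one year) → Feb 14, 1810 (1078 left).
+365 (one year) → Feb 14, 1811 (713 left).
+365 (one year) → Feb 14, 1812 (348 left).
Feb has 29 days: +16 → Mar 1, 1812 (332 left).
Mar has 31 days: +31 → Apr 1, 1812 (301 left).
Apr has 30 days: +30 → May 1, 1812 (271 left).
May has 31 days: +31 → Jun 1, 1812 (240 left).
Jun has 30 days: +30 → Jul 1, 1812 (210 left).
Jul has 31 days: +31 → Aug 1, 1812 (179 left).
Aug has 31 days: +31 → Sep 1, 1812 (148 left).
Sep has 30 days: +30 → Oct 1, 1812 (118 left).
Oct has 31 days: +31 → Nov 1, 1812 (87 left).
Nov has 30 days: +30 → Dec 1, 1812 (57 left).
Dec has 31 days: +31 → Jan 1, 1813 (26 left).
+26 → Jan 27, 1813.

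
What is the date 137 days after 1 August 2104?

Aug has 31 days: +31 → Sep 1, 2104 (106 left).
Sep has 30 days: +30 → Oct 1, 2104 (76 left).
Oct has 31 days: +31 → Nov 1, 2104 (45 left).
Nov has 30 days: +30 → Dec 1, 2104 (15 left).
+15 → Dec 16, 2104.

December 16, 2104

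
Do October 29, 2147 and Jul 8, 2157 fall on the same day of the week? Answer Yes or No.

From Oct 29, 2147 to Jul 8, 2157 is 3540 days.
3540 mod 7 = 5, so they are different weekdays.
(Oct 29, 2147 is a Sunday; Jul 8, 2157 is a Friday.)

No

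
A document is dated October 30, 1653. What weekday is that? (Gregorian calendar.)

Thursday

Doomsday rule: the anchor day for the 1600s is Tuesday. For year 53: 53÷12 = 4 r 5, and 5÷4 = 1, so 4+5+1 = 10.
Tuesday + 10 ≡ Friday — that's 1653's doomsday.
In October the doomsday date is Oct 10.
Oct 30 is 20 days after Oct 10; 20 mod 7 = 6, so Friday + 6 = Thursday.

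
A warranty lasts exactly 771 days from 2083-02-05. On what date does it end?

+365 (one year) → Feb 5, 2084 (406 left).
+366 (one year; includes Feb 29, 2084) → Feb 5, 2085 (40 left).
Feb has 28 days: +24 → Mar 1, 2085 (16 left).
+16 → Mar 17, 2085.

March 17, 2085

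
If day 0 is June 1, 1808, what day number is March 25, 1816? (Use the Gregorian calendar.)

2854

Jun 1, 1808 → Jun 1, 1809: 365 days.
Jun 1, 1809 → Jun 1, 1810: 365 days.
Jun 1, 1810 → Jun 1, 1811: 365 days.
Jun 1, 1811 → Jun 1, 1812: 366 days (Feb 29, 1812 is in that span).
Jun 1, 1812 → Jun 1, 1813: 365 days.
Jun 1, 1813 → Jun 1, 1814: 365 days.
Jun 1, 1814 → Jun 1, 1815: 365 days.
Jun 1, 1815 → Jul 1, 1815: 30 days (June has 30).
Jul 1, 1815 → Aug 1, 1815: 31 days (July has 31).
Aug 1, 1815 → Sep 1, 1815: 31 days (August has 31).
Sep 1, 1815 → Oct 1, 1815: 30 days (September has 30).
Oct 1, 1815 → Nov 1, 1815: 31 days (October has 31).
Nov 1, 1815 → Dec 1, 1815: 30 days (November has 30).
Dec 1, 1815 → Jan 1, 1816: 31 days (December has 31).
Jan 1, 1816 → Feb 1, 1816: 31 days (January has 31).
Feb 1, 1816 → Mar 1, 1816: 29 days (February has 29).
Mar 1, 1816 → Mar 25, 1816: 24 days.
Total: 2854 days.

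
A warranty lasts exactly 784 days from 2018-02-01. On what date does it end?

+365 (one year) → Feb 1, 2019 (419 left).
+365 (one year) → Feb 1, 2020 (54 left).
Feb has 29 days: +29 → Mar 1, 2020 (25 left).
+25 → Mar 26, 2020.

March 26, 2020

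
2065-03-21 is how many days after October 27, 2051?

Oct 27, 2051 → Oct 27, 2052: 366 days (Feb 29, 2052 is in that span).
Oct 27, 2052 → Oct 27, 2053: 365 days.
Oct 27, 2053 → Oct 27, 2054: 365 days.
Oct 27, 2054 → Oct 27, 2055: 365 days.
Oct 27, 2055 → Oct 27, 2056: 366 days (Feb 29, 2056 is in that span).
Oct 27, 2056 → Oct 27, 2057: 365 days.
Oct 27, 2057 → Oct 27, 2058: 365 days.
Oct 27, 2058 → Oct 27, 2059: 365 days.
Oct 27, 2059 → Oct 27, 2060: 366 days (Feb 29, 2060 is in that span).
Oct 27, 2060 → Oct 27, 2061: 365 days.
Oct 27, 2061 → Oct 27, 2062: 365 days.
Oct 27, 2062 → Oct 27, 2063: 365 days.
Oct 27, 2063 → Oct 27, 2064: 366 days (Feb 29, 2064 is in that span).
Oct 27, 2064 → Nov 27, 2064: 31 days (October has 31).
Nov 27, 2064 → Dec 27, 2064: 30 days (November has 30).
Dec 27, 2064 → Jan 27, 2065: 31 days (December has 31).
Jan 27, 2065 → Feb 27, 2065: 31 days (January has 31).
Feb 27, 2065 → Mar 21, 2065: 22 days.
Total: 4894 days.

4894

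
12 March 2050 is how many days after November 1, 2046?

1227

Nov 1, 2046 → Nov 1, 2047: 365 days.
Nov 1, 2047 → Nov 1, 2048: 366 days (Feb 29, 2048 is in that span).
Nov 1, 2048 → Nov 1, 2049: 365 days.
Nov 1, 2049 → Dec 1, 2049: 30 days (November has 30).
Dec 1, 2049 → Jan 1, 2050: 31 days (December has 31).
Jan 1, 2050 → Feb 1, 2050: 31 days (January has 31).
Feb 1, 2050 → Mar 1, 2050: 28 days (February has 28).
Mar 1, 2050 → Mar 12, 2050: 11 days.
Total: 1227 days.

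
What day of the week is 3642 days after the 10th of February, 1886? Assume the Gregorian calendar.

Feb 10, 1886 is a Wednesday.
3642 mod 7 = 2, so 3642 days after a Wednesday is Wednesday + 2 = Friday.

Friday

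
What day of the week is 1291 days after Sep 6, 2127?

Tuesday

First find the weekday of Sep 6, 2127. Doomsday rule: the anchor day for the 2100s is Sunday. For year 27: 27÷12 = 2 r 3, and 3÷4 = 0, so 2+3+0 = 5.
Sunday + 5 ≡ Friday — that's 2127's doomsday.
In September the doomsday date is Sep 5.
Sep 6 is 1 day after Sep 5; 1 mod 7 = 1, so Friday + 1 = Saturday.
1291 mod 7 = 3, so 1291 days after a Saturday is Saturday + 3 = Tuesday.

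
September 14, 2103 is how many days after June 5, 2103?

Jun 5, 2103 → Jul 5, 2103: 30 days (June has 30).
Jul 5, 2103 → Aug 5, 2103: 31 days (July has 31).
Aug 5, 2103 → Sep 5, 2103: 31 days (August has 31).
Sep 5, 2103 → Sep 14, 2103: 9 days.
Total: 101 days.

101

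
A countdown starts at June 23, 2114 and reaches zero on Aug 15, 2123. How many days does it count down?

Jun 23, 2114 → Jun 23, 2115: 365 days.
Jun 23, 2115 → Jun 23, 2116: 366 days (Feb 29, 2116 is in that span).
Jun 23, 2116 → Jun 23, 2117: 365 days.
Jun 23, 2117 → Jun 23, 2118: 365 days.
Jun 23, 2118 → Jun 23, 2119: 365 days.
Jun 23, 2119 → Jun 23, 2120: 366 days (Feb 29, 2120 is in that span).
Jun 23, 2120 → Jun 23, 2121: 365 days.
Jun 23, 2121 → Jun 23, 2122: 365 days.
Jun 23, 2122 → Jun 23, 2123: 365 days.
Jun 23, 2123 → Jul 23, 2123: 30 days (June has 30).
Jul 23, 2123 → Aug 15, 2123: 23 days.
Total: 3340 days.

3340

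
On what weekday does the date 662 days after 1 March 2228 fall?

Wednesday

Mar 1, 2228 is a Saturday.
662 mod 7 = 4, so 662 days after a Saturday is Saturday + 4 = Wednesday.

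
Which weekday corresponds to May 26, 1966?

Thursday

Doomsday rule: the anchor day for the 1900s is Wednesday. For year 66: 66÷12 = 5 r 6, and 6÷4 = 1, so 5+6+1 = 12.
Wednesday + 12 ≡ Monday — that's 1966's doomsday.
In May the doomsday date is May 9.
May 26 is 17 days after May 9; 17 mod 7 = 3, so Monday + 3 = Thursday.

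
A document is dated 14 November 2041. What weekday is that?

Thursday

January 1, 2041 is a Tuesday.
Jan 1, 2041 → Feb 1, 2041: 31 days (January has 31).
Feb 1, 2041 → Mar 1, 2041: 28 days (February has 28).
Mar 1, 2041 → Apr 1, 2041: 31 days (March has 31).
Apr 1, 2041 → May 1, 2041: 30 days (April has 30).
May 1, 2041 → Jun 1, 2041: 31 days (May has 31).
Jun 1, 2041 → Jul 1, 2041: 30 days (June has 30).
Jul 1, 2041 → Aug 1, 2041: 31 days (July has 31).
Aug 1, 2041 → Sep 1, 2041: 31 days (August has 31).
Sep 1, 2041 → Oct 1, 2041: 30 days (September has 30).
Oct 1, 2041 → Nov 1, 2041: 31 days (October has 31).
Nov 1, 2041 → Nov 14, 2041: 13 days.
Total: 317 days.
317 mod 7 = 2, so Tuesday + 2 = Thursday.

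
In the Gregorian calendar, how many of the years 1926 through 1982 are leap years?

14

Multiples of 4 in [1926,1982]: 14.
Of those, multiples of 100: 0 (not leap unless ÷400).
Multiples of 400: 0.
Leap years = 14 − 0 + 0 = 14.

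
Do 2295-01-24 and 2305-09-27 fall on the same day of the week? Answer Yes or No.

No

From Jan 24, 2295 to Sep 27, 2305 is 3898 days.
3898 mod 7 = 6, so they are different weekdays.
(Jan 24, 2295 is a Thursday; Sep 27, 2305 is a Wednesday.)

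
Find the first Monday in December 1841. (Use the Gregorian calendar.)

December 1, 1841 is a Wednesday.
The first Monday is therefore December 6 (5 days later).

December 6, 1841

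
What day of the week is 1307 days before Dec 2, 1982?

First find the weekday of Dec 2, 1982. Doomsday rule: the anchor day for the 1900s is Wednesday. For year 82: 82÷12 = 6 r 10, and 10÷4 = 2, so 6+10+2 = 18.
Wednesday + 18 ≡ Sunday — that's 1982's doomsday.
In December the doomsday date is Dec 12.
Dec 2 is 10 days before Dec 12; 10 mod 7 = 3, so Sunday − 3 = Thursday.
1307 mod 7 = 5, so 1307 days before a Thursday is Thursday − 5 = Saturday.

Saturday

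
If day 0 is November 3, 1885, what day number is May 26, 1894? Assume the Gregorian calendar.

3126

Nov 3, 1885 → Nov 3, 1886: 365 days.
Nov 3, 1886 → Nov 3, 1887: 365 days.
Nov 3, 1887 → Nov 3, 1888: 366 days (Feb 29, 1888 is in that span).
Nov 3, 1888 → Nov 3, 1889: 365 days.
Nov 3, 1889 → Nov 3, 1890: 365 days.
Nov 3, 1890 → Nov 3, 1891: 365 days.
Nov 3, 1891 → Nov 3, 1892: 366 days (Feb 29, 1892 is in that span).
Nov 3, 1892 → Nov 3, 1893: 365 days.
Nov 3, 1893 → Dec 3, 1893: 30 days (November has 30).
Dec 3, 1893 → Jan 3, 1894: 31 days (December has 31).
Jan 3, 1894 → Feb 3, 1894: 31 days (January has 31).
Feb 3, 1894 → Mar 3, 1894: 28 days (February has 28).
Mar 3, 1894 → Apr 3, 1894: 31 days (March has 31).
Apr 3, 1894 → May 3, 1894: 30 days (April has 30).
May 3, 1894 → May 26, 1894: 23 days.
Total: 3126 days.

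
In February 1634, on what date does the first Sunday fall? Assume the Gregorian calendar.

February 1, 1634 is a Wednesday.
The first Sunday is therefore February 5 (4 days later).

February 5, 1634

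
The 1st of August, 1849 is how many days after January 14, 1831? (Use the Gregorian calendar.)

Jan 14, 1831 → Jan 14, 1832: 365 days.
Jan 14, 1832 → Jan 14, 1833: 366 days (Feb 29, 1832 is in that span).
Jan 14, 1833 → Jan 14, 1834: 365 days.
Jan 14, 1834 → Jan 14, 1835: 365 days.
Jan 14, 1835 → Jan 14, 1836: 365 days.
Jan 14, 1836 → Jan 14, 1837: 366 days (Feb 29, 1836 is in that span).
Jan 14, 1837 → Jan 14, 1838: 365 days.
Jan 14, 1838 → Jan 14, 1839: 365 days.
Jan 14, 1839 → Jan 14, 1840: 365 days.
Jan 14, 1840 → Jan 14, 1841: 366 days (Feb 29, 1840 is in that span).
Jan 14, 1841 → Jan 14, 1842: 365 days.
Jan 14, 1842 → Jan 14, 1843: 365 days.
Jan 14, 1843 → Jan 14, 1844: 365 days.
Jan 14, 1844 → Jan 14, 1845: 366 days (Feb 29, 1844 is in that span).
Jan 14, 1845 → Jan 14, 1846: 365 days.
Jan 14, 1846 → Jan 14, 1847: 365 days.
Jan 14, 1847 → Jan 14, 1848: 365 days.
Jan 14, 1848 → Jan 14, 1849: 366 days (Feb 29, 1848 is in that span).
Jan 14, 1849 → Feb 14, 1849: 31 days (January has 31).
Feb 14, 1849 → Mar 14, 1849: 28 days (February has 28).
Mar 14, 1849 → Apr 14, 1849: 31 days (March has 31).
Apr 14, 1849 → May 14, 1849: 30 days (April has 30).
May 14, 1849 → Jun 14, 1849: 31 days (May has 31).
Jun 14, 1849 → Jul 14, 1849: 30 days (June has 30).
Jul 14, 1849 → Aug 1, 1849: 18 days.
Total: 6774 days.

6774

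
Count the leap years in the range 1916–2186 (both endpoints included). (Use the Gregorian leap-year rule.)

Multiples of 4 in [1916,2186]: 68.
Of those, multiples of 100: 2 (not leap unless ÷400).
Multiples of 400: 1.
Leap years = 68 − 2 + 1 = 67.

67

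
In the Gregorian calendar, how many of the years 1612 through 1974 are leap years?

88

Multiples of 4 in [1612,1974]: 91.
Of those, multiples of 100: 3 (not leap unless ÷400).
Multiples of 400: 0.
Leap years = 91 − 3 + 0 = 88.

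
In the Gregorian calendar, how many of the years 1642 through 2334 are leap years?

Multiples of 4 in [1642,2334]: 173.
Of those, multiples of 100: 7 (not leap unless ÷400).
Multiples of 400: 1.
Leap years = 173 − 7 + 1 = 167.

167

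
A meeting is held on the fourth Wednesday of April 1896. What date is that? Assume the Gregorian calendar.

April 1, 1896 is a Wednesday.
The first Wednesday is therefore April 1 (same day).
The fourth Wednesday is 1 + 3×7 = April 22.

April 22, 1896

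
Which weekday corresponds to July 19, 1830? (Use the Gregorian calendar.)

Monday

Doomsday rule: the anchor day for the 1800s is Friday. For year 30: 30÷12 = 2 r 6, and 6÷4 = 1, so 2+6+1 = 9.
Friday + 9 ≡ Sunday — that's 1830's doomsday.
In July the doomsday date is Jul 11.
Jul 19 is 8 days after Jul 11; 8 mod 7 = 1, so Sunday + 1 = Monday.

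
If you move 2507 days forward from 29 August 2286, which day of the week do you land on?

Monday

First find the weekday of Aug 29, 2286. Doomsday rule: the anchor day for the 2200s is Friday. For year 86: 86÷12 = 7 r 2, and 2÷4 = 0, so 7+2+0 = 9.
Friday + 9 ≡ Sunday — that's 2286's doomsday.
In August the doomsday date is Aug 8.
Aug 29 is 21 days after Aug 8; 21 mod 7 = 0, so Sunday + 0 = Sunday.
2507 mod 7 = 1, so 2507 days after a Sunday is Sunday + 1 = Monday.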